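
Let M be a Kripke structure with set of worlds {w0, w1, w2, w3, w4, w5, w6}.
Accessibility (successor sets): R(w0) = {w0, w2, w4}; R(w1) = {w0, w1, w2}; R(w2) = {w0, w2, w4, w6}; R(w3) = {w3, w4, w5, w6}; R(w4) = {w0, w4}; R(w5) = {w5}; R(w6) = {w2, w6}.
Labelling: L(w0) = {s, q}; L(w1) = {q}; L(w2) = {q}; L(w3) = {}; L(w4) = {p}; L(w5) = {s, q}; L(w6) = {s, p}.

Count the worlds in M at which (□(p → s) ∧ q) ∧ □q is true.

2

Let φ = (□(p → s) ∧ q) ∧ □q. Evaluate φ at each world:
  w0 (successors {w0, w2, w4}): φ is false.
  w1 (successors {w0, w1, w2}): φ is true.
  w2 (successors {w0, w2, w4, w6}): φ is false.
  w3 (successors {w3, w4, w5, w6}): φ is false.
  w4 (successors {w0, w4}): φ is false.
  w5 (successors {w5}): φ is true.
  w6 (successors {w2, w6}): φ is false.
For instance, at w2:
  At w2: □(p → s) ∧ q is false, □q is false, so (□(p → s) ∧ q) ∧ □q is false.
    At w2: □(p → s) is false, q is true, so □(p → s) ∧ q is false.
      At w2: □(p → s) requires p → s at every successor {w0, w2, w4, w6}.
        p → s fails at w4, so □(p → s) is false at w2.
    At w2: □q requires q at every successor {w0, w2, w4, w6}.
      q fails at w4, so □q is false at w2.
Satisfying worlds: {w1, w5}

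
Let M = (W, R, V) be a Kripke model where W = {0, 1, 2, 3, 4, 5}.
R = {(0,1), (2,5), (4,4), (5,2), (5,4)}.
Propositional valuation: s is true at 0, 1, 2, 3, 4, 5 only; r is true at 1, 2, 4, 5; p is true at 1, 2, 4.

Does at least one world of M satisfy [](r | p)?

Let φ = [](r | p). Evaluate φ at each world:
  0 (successors {1}): φ is true.
  1 (successors ∅): φ is true.
  2 (successors {5}): φ is true.
  3 (successors ∅): φ is true.
  4 (successors {4}): φ is true.
  5 (successors {2, 4}): φ is true.
Detail at 0 (witness):
  At 0: [](r | p) requires r | p at every successor {1}.
    At 1: r | p is true.
  So [](r | p) is true at 0.

Yes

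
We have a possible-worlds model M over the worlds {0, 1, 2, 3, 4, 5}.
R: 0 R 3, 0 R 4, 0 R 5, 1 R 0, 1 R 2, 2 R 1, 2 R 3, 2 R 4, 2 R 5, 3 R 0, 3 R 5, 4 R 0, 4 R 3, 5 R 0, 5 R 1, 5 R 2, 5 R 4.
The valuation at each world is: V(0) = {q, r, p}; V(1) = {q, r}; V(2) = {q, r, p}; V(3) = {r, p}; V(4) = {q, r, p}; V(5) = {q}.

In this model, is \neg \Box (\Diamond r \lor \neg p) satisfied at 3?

No

At 3: \Box (\Diamond r \lor \neg p) is true, so \neg \Box (\Diamond r \lor \neg p) is false.
  At 3: \Box (\Diamond r \lor \neg p) requires \Diamond r \lor \neg p at every successor {0, 5}.
      At 0: \Diamond r is true, \neg p is false, so \Diamond r \lor \neg p is true.
      At 5: \Diamond r is true, \neg p is true, so \Diamond r \lor \neg p is true.
  So \Box (\Diamond r \lor \neg p) is true at 3.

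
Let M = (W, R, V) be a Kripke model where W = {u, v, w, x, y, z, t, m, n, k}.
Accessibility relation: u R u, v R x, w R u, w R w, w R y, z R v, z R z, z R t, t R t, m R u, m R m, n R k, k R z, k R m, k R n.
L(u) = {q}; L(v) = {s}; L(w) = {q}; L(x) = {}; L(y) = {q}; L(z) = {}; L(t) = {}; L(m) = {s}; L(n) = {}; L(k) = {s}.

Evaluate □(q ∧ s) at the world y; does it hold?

At y: no accessible worlds, so □(q ∧ s) holds vacuously.

Yes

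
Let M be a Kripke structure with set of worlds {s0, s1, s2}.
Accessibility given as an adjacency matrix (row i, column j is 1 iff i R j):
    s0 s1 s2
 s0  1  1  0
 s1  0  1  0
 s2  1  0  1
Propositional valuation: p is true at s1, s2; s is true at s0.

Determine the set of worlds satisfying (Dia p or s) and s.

s0

Recall that Dia ψ holds at a world iff ψ holds at some accessible world.
Let φ = (Dia p or s) and s. Evaluate φ at each world:
  s0 (successors {s0, s1}): φ is true.
  s1 (successors {s1}): φ is false.
  s2 (successors {s0, s2}): φ is false.
For instance, at s2:
  At s2: Dia p or s is true, s is false, so (Dia p or s) and s is false.
    At s2: Dia p is true, s is false, so Dia p or s is true.
      At s2: Dia p requires p at some successor in {s0, s2}.
        p holds at s2, so Dia p is true at s2.
Satisfying worlds: {s0}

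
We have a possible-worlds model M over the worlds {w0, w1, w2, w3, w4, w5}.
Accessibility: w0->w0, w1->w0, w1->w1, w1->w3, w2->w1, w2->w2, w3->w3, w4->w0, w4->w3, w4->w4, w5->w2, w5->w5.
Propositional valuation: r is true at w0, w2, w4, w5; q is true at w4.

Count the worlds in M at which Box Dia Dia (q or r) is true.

Let φ = Box Dia Dia (q or r). Evaluate φ at each world:
  w0 (successors {w0}): φ is true.
  w1 (successors {w0, w1, w3}): φ is false.
  w2 (successors {w1, w2}): φ is true.
  w3 (successors {w3}): φ is false.
  w4 (successors {w0, w3, w4}): φ is false.
  w5 (successors {w2, w5}): φ is true.
For instance, at w5:
  At w5: Box Dia Dia (q or r) requires Dia Dia (q or r) at every successor {w2, w5}.
      At w2: Dia Dia (q or r) requires Dia (q or r) at some successor in {w1, w2}.
        Dia (q or r) holds at w1, so Dia Dia (q or r) is true at w2.
      At w5: Dia Dia (q or r) requires Dia (q or r) at some successor in {w2, w5}.
        Dia (q or r) holds at w2, so Dia Dia (q or r) is true at w5.
  So Box Dia Dia (q or r) is true at w5.
Satisfying worlds: {w0, w2, w5}

3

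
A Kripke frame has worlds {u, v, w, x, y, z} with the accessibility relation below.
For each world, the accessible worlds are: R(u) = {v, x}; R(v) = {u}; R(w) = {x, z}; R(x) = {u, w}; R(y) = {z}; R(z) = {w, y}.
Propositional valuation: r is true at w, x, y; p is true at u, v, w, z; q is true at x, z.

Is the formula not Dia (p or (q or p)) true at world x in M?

No

Recall that Dia ψ holds at a world iff ψ holds at some accessible world.
At x: Dia (p or (q or p)) is true, so not Dia (p or (q or p)) is false.
  At x: Dia (p or (q or p)) requires p or (q or p) at some successor in {u, w}.
    p or (q or p) holds at u, so Dia (p or (q or p)) is true at x.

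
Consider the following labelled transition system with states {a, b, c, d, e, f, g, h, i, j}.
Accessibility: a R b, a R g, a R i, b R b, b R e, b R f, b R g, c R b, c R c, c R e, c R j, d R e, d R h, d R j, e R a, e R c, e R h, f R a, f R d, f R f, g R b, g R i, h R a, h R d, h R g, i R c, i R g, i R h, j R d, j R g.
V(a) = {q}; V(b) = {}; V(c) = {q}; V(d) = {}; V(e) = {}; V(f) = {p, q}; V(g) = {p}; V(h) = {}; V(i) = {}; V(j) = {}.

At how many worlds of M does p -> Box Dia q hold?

9

Recall that Box ψ holds at a world iff ψ holds at every accessible world, and Dia ψ holds iff ψ holds at some accessible world.
Let φ = p -> Box Dia q. Evaluate φ at each world:
  a (successors {b, g, i}): φ is true.
  b (successors {b, e, f, g}): φ is true.
  c (successors {b, c, e, j}): φ is true.
  d (successors {e, h, j}): φ is true.
  e (successors {a, c, h}): φ is true.
  f (successors {a, d, f}): φ is false.
  g (successors {b, i}): φ is true.
  h (successors {a, d, g}): φ is true.
  i (successors {c, g, h}): φ is true.
  j (successors {d, g}): φ is true.
For instance, at f:
  At f: p is true, Box Dia q is false, so p -> Box Dia q is false.
    At f: Box Dia q requires Dia q at every successor {a, d, f}.
      Dia q fails at a, so Box Dia q is false at f.
Satisfying worlds: {a, b, c, d, e, g, h, i, j}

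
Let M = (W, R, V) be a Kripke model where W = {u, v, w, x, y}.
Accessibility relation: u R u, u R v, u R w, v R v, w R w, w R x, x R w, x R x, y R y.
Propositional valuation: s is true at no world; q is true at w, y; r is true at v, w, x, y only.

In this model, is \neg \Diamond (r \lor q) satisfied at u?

At u: \Diamond (r \lor q) is true, so \neg \Diamond (r \lor q) is false.
  At u: \Diamond (r \lor q) requires r \lor q at some successor in {u, v, w}.
    r \lor q holds at v, so \Diamond (r \lor q) is true at u.

No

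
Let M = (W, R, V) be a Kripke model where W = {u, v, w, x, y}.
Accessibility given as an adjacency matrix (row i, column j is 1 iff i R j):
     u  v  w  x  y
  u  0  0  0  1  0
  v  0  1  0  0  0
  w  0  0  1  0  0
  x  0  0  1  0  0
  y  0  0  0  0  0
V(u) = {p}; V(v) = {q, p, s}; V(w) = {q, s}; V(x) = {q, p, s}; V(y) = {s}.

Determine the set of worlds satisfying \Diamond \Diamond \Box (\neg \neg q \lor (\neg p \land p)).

u, v, w, x

Let φ = \Diamond \Diamond \Box (\neg \neg q \lor (\neg p \land p)). Evaluate φ at each world:
  u (successors {x}): φ is true.
  v (successors {v}): φ is true.
  w (successors {w}): φ is true.
  x (successors {w}): φ is true.
  y (successors ∅): φ is false.
For instance, at x:
  At x: \Diamond \Diamond \Box (\neg \neg q \lor (\neg p \land p)) requires \Diamond \Box (\neg \neg q \lor (\neg p \land p)) at some successor in {w}.
    \Diamond \Box (\neg \neg q \lor (\neg p \land p)) holds at w, so \Diamond \Diamond \Box (\neg \neg q \lor (\neg p \land p)) is true at x.
      At w: \Diamond \Box (\neg \neg q \lor (\neg p \land p)) requires \Box (\neg \neg q \lor (\neg p \land p)) at some successor in {w}.
        \Box (\neg \neg q \lor (\neg p \land p)) holds at w, so \Diamond \Box (\neg \neg q \lor (\neg p \land p)) is true at w.
Satisfying worlds: {u, v, w, x}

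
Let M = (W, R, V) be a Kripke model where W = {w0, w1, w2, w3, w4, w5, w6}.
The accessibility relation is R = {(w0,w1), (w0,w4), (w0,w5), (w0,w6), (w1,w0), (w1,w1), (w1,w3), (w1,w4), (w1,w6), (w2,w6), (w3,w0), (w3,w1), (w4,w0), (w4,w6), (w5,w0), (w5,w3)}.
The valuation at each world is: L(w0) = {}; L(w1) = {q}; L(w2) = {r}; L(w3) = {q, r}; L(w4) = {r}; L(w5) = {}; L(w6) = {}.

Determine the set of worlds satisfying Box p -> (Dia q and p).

Recall that Box ψ holds at a world iff ψ holds at every accessible world, and Dia ψ holds iff ψ holds at some accessible world.
Let φ = Box p -> (Dia q and p). Evaluate φ at each world:
  w0 (successors {w1, w4, w5, w6}): φ is true.
  w1 (successors {w0, w1, w3, w4, w6}): φ is true.
  w2 (successors {w6}): φ is true.
  w3 (successors {w0, w1}): φ is true.
  w4 (successors {w0, w6}): φ is true.
  w5 (successors {w0, w3}): φ is true.
  w6 (successors ∅): φ is false.
For instance, at w0:
  At w0: Box p is false, Dia q and p is false, so Box p -> (Dia q and p) is true.
    At w0: Box p requires p at every successor {w1, w4, w5, w6}.
      p fails at w1, so Box p is false at w0.
    At w0: Dia q is true, p is false, so Dia q and p is false.
      At w0: Dia q requires q at some successor in {w1, w4, w5, w6}.
        q holds at w1, so Dia q is true at w0.
Satisfying worlds: {w0, w1, w2, w3, w4, w5}

w0, w1, w2, w3, w4, w5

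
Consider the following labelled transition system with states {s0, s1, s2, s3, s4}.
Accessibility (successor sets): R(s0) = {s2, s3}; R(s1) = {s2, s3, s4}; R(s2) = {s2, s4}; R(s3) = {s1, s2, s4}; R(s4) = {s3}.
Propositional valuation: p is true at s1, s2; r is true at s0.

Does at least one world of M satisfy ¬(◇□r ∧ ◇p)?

Yes

Let φ = ¬(◇□r ∧ ◇p). Evaluate φ at each world:
  s0 (successors {s2, s3}): φ is true.
  s1 (successors {s2, s3, s4}): φ is true.
  s2 (successors {s2, s4}): φ is true.
  s3 (successors {s1, s2, s4}): φ is true.
  s4 (successors {s3}): φ is true.
Detail at s0 (witness):
  At s0: ◇□r ∧ ◇p is false, so ¬(◇□r ∧ ◇p) is true.
    At s0: ◇□r is false, ◇p is true, so ◇□r ∧ ◇p is false.
      At s0: ◇□r requires □r at some successor in {s2, s3}.
        At s2: □r is false.
        At s3: □r is false.
      So ◇□r is false at s0.
      At s0: ◇p requires p at some successor in {s2, s3}.
        p holds at s2, so ◇p is true at s0.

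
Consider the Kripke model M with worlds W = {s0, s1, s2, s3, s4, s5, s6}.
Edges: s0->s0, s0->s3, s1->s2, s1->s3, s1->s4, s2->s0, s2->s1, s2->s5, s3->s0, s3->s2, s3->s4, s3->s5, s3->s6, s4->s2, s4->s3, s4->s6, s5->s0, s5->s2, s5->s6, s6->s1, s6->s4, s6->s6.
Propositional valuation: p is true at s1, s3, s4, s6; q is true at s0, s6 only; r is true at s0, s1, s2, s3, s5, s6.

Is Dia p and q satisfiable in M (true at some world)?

Yes

Let φ = Dia p and q. Evaluate φ at each world:
  s0 (successors {s0, s3}): φ is true.
  s1 (successors {s2, s3, s4}): φ is false.
  s2 (successors {s0, s1, s5}): φ is false.
  s3 (successors {s0, s2, s4, s5, s6}): φ is false.
  s4 (successors {s2, s3, s6}): φ is false.
  s5 (successors {s0, s2, s6}): φ is false.
  s6 (successors {s1, s4, s6}): φ is true.
Detail at s0 (witness):
  At s0: Dia p is true, q is true, so Dia p and q is true.
    At s0: Dia p requires p at some successor in {s0, s3}.
      p holds at s3, so Dia p is true at s0.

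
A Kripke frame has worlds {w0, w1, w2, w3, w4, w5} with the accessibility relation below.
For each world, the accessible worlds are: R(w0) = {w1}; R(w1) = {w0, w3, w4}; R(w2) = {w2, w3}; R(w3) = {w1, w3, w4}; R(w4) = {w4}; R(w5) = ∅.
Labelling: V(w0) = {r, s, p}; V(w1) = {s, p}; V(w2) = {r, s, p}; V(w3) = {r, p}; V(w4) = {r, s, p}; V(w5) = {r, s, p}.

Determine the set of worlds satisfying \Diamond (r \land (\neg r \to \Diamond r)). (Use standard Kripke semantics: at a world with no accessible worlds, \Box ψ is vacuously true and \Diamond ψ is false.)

Let φ = \Diamond (r \land (\neg r \to \Diamond r)). Evaluate φ at each world:
  w0 (successors {w1}): φ is false.
  w1 (successors {w0, w3, w4}): φ is true.
  w2 (successors {w2, w3}): φ is true.
  w3 (successors {w1, w3, w4}): φ is true.
  w4 (successors {w4}): φ is true.
  w5 (successors ∅): φ is false.
For instance, at w1:
  At w1: \Diamond (r \land (\neg r \to \Diamond r)) requires r \land (\neg r \to \Diamond r) at some successor in {w0, w3, w4}.
    r \land (\neg r \to \Diamond r) holds at w0, so \Diamond (r \land (\neg r \to \Diamond r)) is true at w1.
      At w0: r is true, \neg r \to \Diamond r is true, so r \land (\neg r \to \Diamond r) is true.
Satisfying worlds: {w1, w2, w3, w4}

w1, w2, w3, w4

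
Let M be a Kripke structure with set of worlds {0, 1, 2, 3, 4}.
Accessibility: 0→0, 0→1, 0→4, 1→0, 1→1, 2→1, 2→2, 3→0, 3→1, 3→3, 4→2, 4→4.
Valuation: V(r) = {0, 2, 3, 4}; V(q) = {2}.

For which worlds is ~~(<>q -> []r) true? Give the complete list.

Recall that []ψ holds at a world iff ψ holds at every accessible world, and <>ψ holds iff ψ holds at some accessible world.
Let φ = ~~(<>q -> []r). Evaluate φ at each world:
  0 (successors {0, 1, 4}): φ is true.
  1 (successors {0, 1}): φ is true.
  2 (successors {1, 2}): φ is false.
  3 (successors {0, 1, 3}): φ is true.
  4 (successors {2, 4}): φ is true.
For instance, at 1:
  At 1: ~(<>q -> []r) is false, so ~~(<>q -> []r) is true.
    At 1: <>q -> []r is true, so ~(<>q -> []r) is false.
      At 1: <>q is false, []r is false, so <>q -> []r is true.
Satisfying worlds: {0, 1, 3, 4}

0, 1, 3, 4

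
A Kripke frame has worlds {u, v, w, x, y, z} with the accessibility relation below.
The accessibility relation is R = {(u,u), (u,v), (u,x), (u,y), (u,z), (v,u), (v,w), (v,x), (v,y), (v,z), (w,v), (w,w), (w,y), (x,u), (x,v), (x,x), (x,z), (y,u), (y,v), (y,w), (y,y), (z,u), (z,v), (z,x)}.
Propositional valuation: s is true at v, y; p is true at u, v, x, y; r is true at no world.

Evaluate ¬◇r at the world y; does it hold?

At y: ◇r is false, so ¬◇r is true.
  At y: ◇r requires r at some successor in {u, v, w, y}.
    At u: r is false.
    At v: r is false.
    At w: r is false.
    At y: r is false.
  So ◇r is false at y.

Yes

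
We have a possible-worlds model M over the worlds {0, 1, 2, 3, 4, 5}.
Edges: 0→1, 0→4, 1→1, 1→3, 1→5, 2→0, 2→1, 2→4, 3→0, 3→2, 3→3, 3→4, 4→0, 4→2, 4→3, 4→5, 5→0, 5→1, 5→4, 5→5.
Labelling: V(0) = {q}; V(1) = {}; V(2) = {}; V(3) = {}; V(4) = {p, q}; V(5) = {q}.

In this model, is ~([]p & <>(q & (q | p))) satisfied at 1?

Yes

At 1: []p & <>(q & (q | p)) is false, so ~([]p & <>(q & (q | p))) is true.
  At 1: []p is false, <>(q & (q | p)) is true, so []p & <>(q & (q | p)) is false.
    At 1: []p requires p at every successor {1, 3, 5}.
      p fails at 1, so []p is false at 1.
    At 1: <>(q & (q | p)) requires q & (q | p) at some successor in {1, 3, 5}.
      q & (q | p) holds at 5, so <>(q & (q | p)) is true at 1.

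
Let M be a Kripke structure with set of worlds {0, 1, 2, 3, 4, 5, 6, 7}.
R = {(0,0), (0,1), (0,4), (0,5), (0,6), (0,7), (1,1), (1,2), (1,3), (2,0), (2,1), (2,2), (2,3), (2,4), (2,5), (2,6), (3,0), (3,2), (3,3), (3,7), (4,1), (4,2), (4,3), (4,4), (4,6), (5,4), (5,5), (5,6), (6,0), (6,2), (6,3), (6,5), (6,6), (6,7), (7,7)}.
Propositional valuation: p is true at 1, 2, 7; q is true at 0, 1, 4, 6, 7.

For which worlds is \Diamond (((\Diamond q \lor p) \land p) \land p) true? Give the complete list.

0, 1, 2, 3, 4, 6, 7

Recall that \Diamond ψ holds at a world iff ψ holds at some accessible world.
Let φ = \Diamond (((\Diamond q \lor p) \land p) \land p). Evaluate φ at each world:
  0 (successors {0, 1, 4, 5, 6, 7}): φ is true.
  1 (successors {1, 2, 3}): φ is true.
  2 (successors {0, 1, 2, 3, 4, 5, 6}): φ is true.
  3 (successors {0, 2, 3, 7}): φ is true.
  4 (successors {1, 2, 3, 4, 6}): φ is true.
  5 (successors {4, 5, 6}): φ is false.
  6 (successors {0, 2, 3, 5, 6, 7}): φ is true.
  7 (successors {7}): φ is true.
For instance, at 5:
  At 5: \Diamond (((\Diamond q \lor p) \land p) \land p) requires ((\Diamond q \lor p) \land p) \land p at some successor in {4, 5, 6}.
    At 4: ((\Diamond q \lor p) \land p) \land p is false.
    At 5: ((\Diamond q \lor p) \land p) \land p is false.
    At 6: ((\Diamond q \lor p) \land p) \land p is false.
  So \Diamond (((\Diamond q \lor p) \land p) \land p) is false at 5.
Satisfying worlds: {0, 1, 2, 3, 4, 6, 7}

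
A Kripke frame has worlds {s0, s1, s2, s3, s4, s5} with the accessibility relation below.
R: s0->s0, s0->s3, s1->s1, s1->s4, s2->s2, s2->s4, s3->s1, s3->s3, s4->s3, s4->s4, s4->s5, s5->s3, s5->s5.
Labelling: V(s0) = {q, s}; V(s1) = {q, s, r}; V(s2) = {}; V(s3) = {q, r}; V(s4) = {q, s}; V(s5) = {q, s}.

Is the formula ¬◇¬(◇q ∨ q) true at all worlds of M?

Yes

Let φ = ¬◇¬(◇q ∨ q). Evaluate φ at each world:
  s0 (successors {s0, s3}): φ is true.
  s1 (successors {s1, s4}): φ is true.
  s2 (successors {s2, s4}): φ is true.
  s3 (successors {s1, s3}): φ is true.
  s4 (successors {s3, s4, s5}): φ is true.
  s5 (successors {s3, s5}): φ is true.
For instance, at s3:
  At s3: ◇¬(◇q ∨ q) is false, so ¬◇¬(◇q ∨ q) is true.
    At s3: ◇¬(◇q ∨ q) requires ¬(◇q ∨ q) at some successor in {s1, s3}.
      At s1: ¬(◇q ∨ q) is false.
      At s3: ¬(◇q ∨ q) is false.
    So ◇¬(◇q ∨ q) is false at s3.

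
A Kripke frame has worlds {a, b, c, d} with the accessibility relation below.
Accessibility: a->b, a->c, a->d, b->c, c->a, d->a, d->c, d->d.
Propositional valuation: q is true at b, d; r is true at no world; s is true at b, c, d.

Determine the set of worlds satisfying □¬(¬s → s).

Recall that □ψ holds at a world iff ψ holds at every accessible world, and ◇ψ holds iff ψ holds at some accessible world.
Let φ = □¬(¬s → s). Evaluate φ at each world:
  a (successors {b, c, d}): φ is false.
  b (successors {c}): φ is false.
  c (successors {a}): φ is true.
  d (successors {a, c, d}): φ is false.
For instance, at b:
  At b: □¬(¬s → s) requires ¬(¬s → s) at every successor {c}.
    ¬(¬s → s) fails at c, so □¬(¬s → s) is false at b.
Satisfying worlds: {c}

c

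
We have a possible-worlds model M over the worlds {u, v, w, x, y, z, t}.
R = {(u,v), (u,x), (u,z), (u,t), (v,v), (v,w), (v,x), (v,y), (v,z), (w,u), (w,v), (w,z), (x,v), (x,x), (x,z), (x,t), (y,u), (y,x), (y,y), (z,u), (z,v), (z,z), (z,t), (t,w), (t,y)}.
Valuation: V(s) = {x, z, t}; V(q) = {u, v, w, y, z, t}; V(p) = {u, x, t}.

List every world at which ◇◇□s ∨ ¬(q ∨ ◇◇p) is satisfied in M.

none

Recall that □ψ holds at a world iff ψ holds at every accessible world, and ◇ψ holds iff ψ holds at some accessible world.
Let φ = ◇◇□s ∨ ¬(q ∨ ◇◇p). Evaluate φ at each world:
  u (successors {v, x, z, t}): φ is false.
  v (successors {v, w, x, y, z}): φ is false.
  w (successors {u, v, z}): φ is false.
  x (successors {v, x, z, t}): φ is false.
  y (successors {u, x, y}): φ is false.
  z (successors {u, v, z, t}): φ is false.
  t (successors {w, y}): φ is false.
For instance, at z:
  At z: ◇◇□s is false, ¬(q ∨ ◇◇p) is false, so ◇◇□s ∨ ¬(q ∨ ◇◇p) is false.
    At z: ◇◇□s requires ◇□s at some successor in {u, v, z, t}.
      At u: ◇□s is false.
      At v: ◇□s is false.
      At z: ◇□s is false.
      At t: ◇□s is false.
    So ◇◇□s is false at z.
    At z: q ∨ ◇◇p is true, so ¬(q ∨ ◇◇p) is false.
      At z: q is true, ◇◇p is true, so q ∨ ◇◇p is true.
Satisfying worlds: none.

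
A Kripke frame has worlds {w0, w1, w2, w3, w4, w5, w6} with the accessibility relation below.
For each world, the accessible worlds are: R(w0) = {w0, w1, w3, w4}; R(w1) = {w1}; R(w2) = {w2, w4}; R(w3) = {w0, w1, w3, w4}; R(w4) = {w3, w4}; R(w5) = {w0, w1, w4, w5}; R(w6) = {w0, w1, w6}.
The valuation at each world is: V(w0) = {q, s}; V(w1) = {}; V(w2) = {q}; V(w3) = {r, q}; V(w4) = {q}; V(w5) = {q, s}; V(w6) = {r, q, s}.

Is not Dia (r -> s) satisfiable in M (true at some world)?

No

Let φ = not Dia (r -> s). Evaluate φ at each world:
  w0 (successors {w0, w1, w3, w4}): φ is false.
  w1 (successors {w1}): φ is false.
  w2 (successors {w2, w4}): φ is false.
  w3 (successors {w0, w1, w3, w4}): φ is false.
  w4 (successors {w3, w4}): φ is false.
  w5 (successors {w0, w1, w4, w5}): φ is false.
  w6 (successors {w0, w1, w6}): φ is false.
For instance, at w3:
  At w3: Dia (r -> s) is true, so not Dia (r -> s) is false.
    At w3: Dia (r -> s) requires r -> s at some successor in {w0, w1, w3, w4}.
      r -> s holds at w0, so Dia (r -> s) is true at w3.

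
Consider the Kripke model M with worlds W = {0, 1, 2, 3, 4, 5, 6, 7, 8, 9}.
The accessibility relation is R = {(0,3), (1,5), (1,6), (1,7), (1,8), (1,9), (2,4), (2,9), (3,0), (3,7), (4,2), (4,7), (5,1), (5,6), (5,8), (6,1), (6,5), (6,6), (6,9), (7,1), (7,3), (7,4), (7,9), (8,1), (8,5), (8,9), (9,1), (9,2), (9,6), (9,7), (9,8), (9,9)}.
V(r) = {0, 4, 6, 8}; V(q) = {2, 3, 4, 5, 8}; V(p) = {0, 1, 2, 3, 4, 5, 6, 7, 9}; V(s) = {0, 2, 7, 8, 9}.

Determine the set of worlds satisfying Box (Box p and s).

3, 4

Let φ = Box (Box p and s). Evaluate φ at each world:
  0 (successors {3}): φ is false.
  1 (successors {5, 6, 7, 8, 9}): φ is false.
  2 (successors {4, 9}): φ is false.
  3 (successors {0, 7}): φ is true.
  4 (successors {2, 7}): φ is true.
  5 (successors {1, 6, 8}): φ is false.
  6 (successors {1, 5, 6, 9}): φ is false.
  7 (successors {1, 3, 4, 9}): φ is false.
  8 (successors {1, 5, 9}): φ is false.
  9 (successors {1, 2, 6, 7, 8, 9}): φ is false.
For instance, at 2:
  At 2: Box (Box p and s) requires Box p and s at every successor {4, 9}.
    Box p and s fails at 4, so Box (Box p and s) is false at 2.
      At 4: Box p is true, s is false, so Box p and s is false.
Satisfying worlds: {3, 4}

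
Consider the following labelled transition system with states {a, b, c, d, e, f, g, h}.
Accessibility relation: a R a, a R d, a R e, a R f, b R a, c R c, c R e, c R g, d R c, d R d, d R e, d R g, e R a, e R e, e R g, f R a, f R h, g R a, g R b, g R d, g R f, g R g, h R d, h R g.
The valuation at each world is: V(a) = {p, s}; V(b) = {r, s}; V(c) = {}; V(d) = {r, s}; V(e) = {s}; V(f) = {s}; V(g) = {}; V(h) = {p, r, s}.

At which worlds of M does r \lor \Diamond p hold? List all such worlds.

Let φ = r \lor \Diamond p. Evaluate φ at each world:
  a (successors {a, d, e, f}): φ is true.
  b (successors {a}): φ is true.
  c (successors {c, e, g}): φ is false.
  d (successors {c, d, e, g}): φ is true.
  e (successors {a, e, g}): φ is true.
  f (successors {a, h}): φ is true.
  g (successors {a, b, d, f, g}): φ is true.
  h (successors {d, g}): φ is true.
For instance, at e:
  At e: r is false, \Diamond p is true, so r \lor \Diamond p is true.
    At e: \Diamond p requires p at some successor in {a, e, g}.
      p holds at a, so \Diamond p is true at e.
Satisfying worlds: {a, b, d, e, f, g, h}

a, b, d, e, f, g, h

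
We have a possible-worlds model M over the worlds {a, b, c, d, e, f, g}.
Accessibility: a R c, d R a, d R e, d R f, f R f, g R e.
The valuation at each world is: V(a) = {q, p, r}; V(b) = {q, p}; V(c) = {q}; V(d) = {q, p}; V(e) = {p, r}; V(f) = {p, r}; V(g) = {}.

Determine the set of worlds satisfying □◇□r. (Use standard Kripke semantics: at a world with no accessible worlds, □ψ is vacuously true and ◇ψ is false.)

Let φ = □◇□r. Evaluate φ at each world:
  a (successors {c}): φ is false.
  b (successors ∅): φ is true.
  c (successors ∅): φ is true.
  d (successors {a, e, f}): φ is false.
  e (successors ∅): φ is true.
  f (successors {f}): φ is true.
  g (successors {e}): φ is false.
For instance, at f:
  At f: □◇□r requires ◇□r at every successor {f}.
      At f: ◇□r requires □r at some successor in {f}.
        □r holds at f, so ◇□r is true at f.
  So □◇□r is true at f.
Satisfying worlds: {b, c, e, f}

b, c, e, f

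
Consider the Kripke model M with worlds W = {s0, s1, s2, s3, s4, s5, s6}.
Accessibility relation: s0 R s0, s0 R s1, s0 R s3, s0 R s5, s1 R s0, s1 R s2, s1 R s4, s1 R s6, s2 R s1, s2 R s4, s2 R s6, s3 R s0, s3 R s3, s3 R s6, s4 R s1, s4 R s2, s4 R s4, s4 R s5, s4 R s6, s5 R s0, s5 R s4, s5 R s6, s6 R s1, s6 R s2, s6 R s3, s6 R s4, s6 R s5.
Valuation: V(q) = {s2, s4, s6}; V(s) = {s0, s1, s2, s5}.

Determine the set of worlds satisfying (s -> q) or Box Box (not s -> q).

Let φ = (s -> q) or Box Box (not s -> q). Evaluate φ at each world:
  s0 (successors {s0, s1, s3, s5}): φ is false.
  s1 (successors {s0, s2, s4, s6}): φ is false.
  s2 (successors {s1, s4, s6}): φ is true.
  s3 (successors {s0, s3, s6}): φ is true.
  s4 (successors {s1, s2, s4, s5, s6}): φ is true.
  s5 (successors {s0, s4, s6}): φ is false.
  s6 (successors {s1, s2, s3, s4, s5}): φ is true.
For instance, at s0:
  At s0: s -> q is false, Box Box (not s -> q) is false, so (s -> q) or Box Box (not s -> q) is false.
    At s0: Box Box (not s -> q) requires Box (not s -> q) at every successor {s0, s1, s3, s5}.
      Box (not s -> q) fails at s0, so Box Box (not s -> q) is false at s0.
Satisfying worlds: {s2, s3, s4, s6}

s2, s3, s4, s6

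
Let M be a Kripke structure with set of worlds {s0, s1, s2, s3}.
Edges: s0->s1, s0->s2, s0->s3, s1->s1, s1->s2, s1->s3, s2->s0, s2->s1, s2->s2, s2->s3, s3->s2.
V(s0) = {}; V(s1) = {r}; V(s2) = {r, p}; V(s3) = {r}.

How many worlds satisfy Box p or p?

Let φ = Box p or p. Evaluate φ at each world:
  s0 (successors {s1, s2, s3}): φ is false.
  s1 (successors {s1, s2, s3}): φ is false.
  s2 (successors {s0, s1, s2, s3}): φ is true.
  s3 (successors {s2}): φ is true.
For instance, at s0:
  At s0: Box p is false, p is false, so Box p or p is false.
    At s0: Box p requires p at every successor {s1, s2, s3}.
      p fails at s1, so Box p is false at s0.
Satisfying worlds: {s2, s3}

2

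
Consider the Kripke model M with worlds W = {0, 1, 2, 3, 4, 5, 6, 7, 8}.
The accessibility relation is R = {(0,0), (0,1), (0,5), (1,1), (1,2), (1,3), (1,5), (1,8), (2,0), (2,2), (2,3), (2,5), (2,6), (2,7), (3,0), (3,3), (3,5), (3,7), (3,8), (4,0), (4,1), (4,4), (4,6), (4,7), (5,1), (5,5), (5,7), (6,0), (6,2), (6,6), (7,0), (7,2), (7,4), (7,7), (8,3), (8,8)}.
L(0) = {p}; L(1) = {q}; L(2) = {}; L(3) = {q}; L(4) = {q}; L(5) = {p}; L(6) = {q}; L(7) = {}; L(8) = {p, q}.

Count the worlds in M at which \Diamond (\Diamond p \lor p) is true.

9

Let φ = \Diamond (\Diamond p \lor p). Evaluate φ at each world:
  0 (successors {0, 1, 5}): φ is true.
  1 (successors {1, 2, 3, 5, 8}): φ is true.
  2 (successors {0, 2, 3, 5, 6, 7}): φ is true.
  3 (successors {0, 3, 5, 7, 8}): φ is true.
  4 (successors {0, 1, 4, 6, 7}): φ is true.
  5 (successors {1, 5, 7}): φ is true.
  6 (successors {0, 2, 6}): φ is true.
  7 (successors {0, 2, 4, 7}): φ is true.
  8 (successors {3, 8}): φ is true.
For instance, at 8:
  At 8: \Diamond (\Diamond p \lor p) requires \Diamond p \lor p at some successor in {3, 8}.
    \Diamond p \lor p holds at 3, so \Diamond (\Diamond p \lor p) is true at 8.
      At 3: \Diamond p is true, p is false, so \Diamond p \lor p is true.
Satisfying worlds: {0, 1, 2, 3, 4, 5, 6, 7, 8}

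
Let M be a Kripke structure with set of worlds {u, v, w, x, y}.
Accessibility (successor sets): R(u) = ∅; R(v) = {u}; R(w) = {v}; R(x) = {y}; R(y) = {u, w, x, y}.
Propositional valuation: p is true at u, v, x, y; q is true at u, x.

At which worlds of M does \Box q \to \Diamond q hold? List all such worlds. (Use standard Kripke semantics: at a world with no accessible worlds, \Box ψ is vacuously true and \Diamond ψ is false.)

v, w, x, y

Recall that \Box ψ holds at a world iff ψ holds at every accessible world, and \Diamond ψ holds iff ψ holds at some accessible world.
Let φ = \Box q \to \Diamond q. Evaluate φ at each world:
  u (successors ∅): φ is false.
  v (successors {u}): φ is true.
  w (successors {v}): φ is true.
  x (successors {y}): φ is true.
  y (successors {u, w, x, y}): φ is true.
For instance, at v:
  At v: \Box q is true, \Diamond q is true, so \Box q \to \Diamond q is true.
    At v: \Box q requires q at every successor {u}.
      At u: q is true.
    So \Box q is true at v.
    At v: \Diamond q requires q at some successor in {u}.
      q holds at u, so \Diamond q is true at v.
Satisfying worlds: {v, w, x, y}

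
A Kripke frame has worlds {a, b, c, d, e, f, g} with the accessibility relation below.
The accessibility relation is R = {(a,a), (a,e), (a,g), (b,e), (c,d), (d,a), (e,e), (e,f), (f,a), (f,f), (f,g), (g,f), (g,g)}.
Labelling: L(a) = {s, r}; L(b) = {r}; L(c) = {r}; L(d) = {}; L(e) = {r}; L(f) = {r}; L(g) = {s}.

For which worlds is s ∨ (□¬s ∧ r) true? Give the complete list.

Let φ = s ∨ (□¬s ∧ r). Evaluate φ at each world:
  a (successors {a, e, g}): φ is true.
  b (successors {e}): φ is true.
  c (successors {d}): φ is true.
  d (successors {a}): φ is false.
  e (successors {e, f}): φ is true.
  f (successors {a, f, g}): φ is false.
  g (successors {f, g}): φ is true.
For instance, at a:
  At a: s is true, □¬s ∧ r is false, so s ∨ (□¬s ∧ r) is true.
    At a: □¬s is false, r is true, so □¬s ∧ r is false.
      At a: □¬s requires ¬s at every successor {a, e, g}.
        ¬s fails at a, so □¬s is false at a.
Satisfying worlds: {a, b, c, e, g}

a, b, c, e, g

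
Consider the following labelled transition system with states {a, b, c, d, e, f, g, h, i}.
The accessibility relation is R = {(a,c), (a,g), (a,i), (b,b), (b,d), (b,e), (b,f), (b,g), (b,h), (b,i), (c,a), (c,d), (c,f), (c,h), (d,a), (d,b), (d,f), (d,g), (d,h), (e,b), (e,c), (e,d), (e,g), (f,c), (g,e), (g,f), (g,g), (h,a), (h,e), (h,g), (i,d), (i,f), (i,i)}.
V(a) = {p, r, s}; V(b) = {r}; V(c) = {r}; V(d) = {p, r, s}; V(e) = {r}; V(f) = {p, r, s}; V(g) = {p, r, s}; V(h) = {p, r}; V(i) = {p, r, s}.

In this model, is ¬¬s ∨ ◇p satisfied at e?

Recall that ◇ψ holds at a world iff ψ holds at some accessible world.
At e: ¬¬s is false, ◇p is true, so ¬¬s ∨ ◇p is true.
  At e: ◇p requires p at some successor in {b, c, d, g}.
    p holds at d, so ◇p is true at e.

Yes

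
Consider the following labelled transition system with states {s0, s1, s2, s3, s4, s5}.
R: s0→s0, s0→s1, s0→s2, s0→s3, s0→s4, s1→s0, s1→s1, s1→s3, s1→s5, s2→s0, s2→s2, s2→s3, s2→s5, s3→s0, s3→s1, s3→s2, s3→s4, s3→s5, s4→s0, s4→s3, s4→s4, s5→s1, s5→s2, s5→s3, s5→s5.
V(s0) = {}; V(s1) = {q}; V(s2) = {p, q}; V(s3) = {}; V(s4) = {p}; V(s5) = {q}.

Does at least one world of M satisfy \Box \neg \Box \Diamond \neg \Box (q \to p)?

Let φ = \Box \neg \Box \Diamond \neg \Box (q \to p). Evaluate φ at each world:
  s0 (successors {s0, s1, s2, s3, s4}): φ is false.
  s1 (successors {s0, s1, s3, s5}): φ is false.
  s2 (successors {s0, s2, s3, s5}): φ is false.
  s3 (successors {s0, s1, s2, s4, s5}): φ is false.
  s4 (successors {s0, s3, s4}): φ is false.
  s5 (successors {s1, s2, s3, s5}): φ is false.
For instance, at s3:
  At s3: \Box \neg \Box \Diamond \neg \Box (q \to p) requires \neg \Box \Diamond \neg \Box (q \to p) at every successor {s0, s1, s2, s4, s5}.
    \neg \Box \Diamond \neg \Box (q \to p) fails at s0, so \Box \neg \Box \Diamond \neg \Box (q \to p) is false at s3.
      At s0: \Box \Diamond \neg \Box (q \to p) is true, so \neg \Box \Diamond \neg \Box (q \to p) is false.

No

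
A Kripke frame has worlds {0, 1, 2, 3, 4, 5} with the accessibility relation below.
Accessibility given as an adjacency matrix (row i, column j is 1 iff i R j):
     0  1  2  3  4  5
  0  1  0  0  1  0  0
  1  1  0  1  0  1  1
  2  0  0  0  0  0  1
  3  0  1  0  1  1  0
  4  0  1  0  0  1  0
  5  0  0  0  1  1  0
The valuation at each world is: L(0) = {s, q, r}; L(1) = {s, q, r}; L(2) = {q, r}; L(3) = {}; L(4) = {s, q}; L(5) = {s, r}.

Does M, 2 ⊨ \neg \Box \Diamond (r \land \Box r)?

At 2: \Box \Diamond (r \land \Box r) is false, so \neg \Box \Diamond (r \land \Box r) is true.
  At 2: \Box \Diamond (r \land \Box r) requires \Diamond (r \land \Box r) at every successor {5}.
    \Diamond (r \land \Box r) fails at 5, so \Box \Diamond (r \land \Box r) is false at 2.
      At 5: \Diamond (r \land \Box r) requires r \land \Box r at some successor in {3, 4}.
        At 3: r \land \Box r is false.
        At 4: r \land \Box r is false.
      So \Diamond (r \land \Box r) is false at 5.

Yes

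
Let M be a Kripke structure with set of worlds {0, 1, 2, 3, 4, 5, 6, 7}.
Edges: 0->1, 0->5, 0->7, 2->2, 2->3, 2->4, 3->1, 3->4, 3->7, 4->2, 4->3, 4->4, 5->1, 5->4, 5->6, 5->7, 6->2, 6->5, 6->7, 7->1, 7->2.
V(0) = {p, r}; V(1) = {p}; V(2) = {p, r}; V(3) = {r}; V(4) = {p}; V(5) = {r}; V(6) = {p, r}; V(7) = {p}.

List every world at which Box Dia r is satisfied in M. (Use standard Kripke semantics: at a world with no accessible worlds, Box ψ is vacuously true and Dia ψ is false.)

1, 6

Let φ = Box Dia r. Evaluate φ at each world:
  0 (successors {1, 5, 7}): φ is false.
  1 (successors ∅): φ is true.
  2 (successors {2, 3, 4}): φ is false.
  3 (successors {1, 4, 7}): φ is false.
  4 (successors {2, 3, 4}): φ is false.
  5 (successors {1, 4, 6, 7}): φ is false.
  6 (successors {2, 5, 7}): φ is true.
  7 (successors {1, 2}): φ is false.
For instance, at 2:
  At 2: Box Dia r requires Dia r at every successor {2, 3, 4}.
    Dia r fails at 3, so Box Dia r is false at 2.
      At 3: Dia r requires r at some successor in {1, 4, 7}.
        At 1: r is false.
        At 4: r is false.
        At 7: r is false.
      So Dia r is false at 3.
Satisfying worlds: {1, 6}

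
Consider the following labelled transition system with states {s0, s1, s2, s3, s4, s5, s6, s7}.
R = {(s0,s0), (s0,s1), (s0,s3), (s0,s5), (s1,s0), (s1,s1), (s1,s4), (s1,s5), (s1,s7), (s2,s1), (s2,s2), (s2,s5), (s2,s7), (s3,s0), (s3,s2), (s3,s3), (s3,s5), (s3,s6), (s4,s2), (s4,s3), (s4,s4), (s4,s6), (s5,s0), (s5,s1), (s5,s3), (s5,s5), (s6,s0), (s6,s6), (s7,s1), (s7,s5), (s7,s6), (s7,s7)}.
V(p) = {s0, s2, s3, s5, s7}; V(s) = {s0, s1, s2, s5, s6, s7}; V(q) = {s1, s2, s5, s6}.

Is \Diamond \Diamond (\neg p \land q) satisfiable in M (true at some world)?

Yes

Recall that \Diamond ψ holds at a world iff ψ holds at some accessible world.
Let φ = \Diamond \Diamond (\neg p \land q). Evaluate φ at each world:
  s0 (successors {s0, s1, s3, s5}): φ is true.
  s1 (successors {s0, s1, s4, s5, s7}): φ is true.
  s2 (successors {s1, s2, s5, s7}): φ is true.
  s3 (successors {s0, s2, s3, s5, s6}): φ is true.
  s4 (successors {s2, s3, s4, s6}): φ is true.
  s5 (successors {s0, s1, s3, s5}): φ is true.
  s6 (successors {s0, s6}): φ is true.
  s7 (successors {s1, s5, s6, s7}): φ is true.
Detail at s0 (witness):
  At s0: \Diamond \Diamond (\neg p \land q) requires \Diamond (\neg p \land q) at some successor in {s0, s1, s3, s5}.
    \Diamond (\neg p \land q) holds at s0, so \Diamond \Diamond (\neg p \land q) is true at s0.
      At s0: \Diamond (\neg p \land q) requires \neg p \land q at some successor in {s0, s1, s3, s5}.
        \neg p \land q holds at s1, so \Diamond (\neg p \land q) is true at s0.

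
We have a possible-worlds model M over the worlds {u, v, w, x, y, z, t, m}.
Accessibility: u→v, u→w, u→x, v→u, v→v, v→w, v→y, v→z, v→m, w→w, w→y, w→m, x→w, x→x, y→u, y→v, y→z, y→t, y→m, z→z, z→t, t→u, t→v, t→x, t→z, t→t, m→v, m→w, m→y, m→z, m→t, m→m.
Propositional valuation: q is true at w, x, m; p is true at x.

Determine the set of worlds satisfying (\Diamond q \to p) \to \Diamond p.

u, v, w, x, y, t, m

Let φ = (\Diamond q \to p) \to \Diamond p. Evaluate φ at each world:
  u (successors {v, w, x}): φ is true.
  v (successors {u, v, w, y, z, m}): φ is true.
  w (successors {w, y, m}): φ is true.
  x (successors {w, x}): φ is true.
  y (successors {u, v, z, t, m}): φ is true.
  z (successors {z, t}): φ is false.
  t (successors {u, v, x, z, t}): φ is true.
  m (successors {v, w, y, z, t, m}): φ is true.
For instance, at z:
  At z: \Diamond q \to p is true, \Diamond p is false, so (\Diamond q \to p) \to \Diamond p is false.
    At z: \Diamond q is false, p is false, so \Diamond q \to p is true.
      At z: \Diamond q requires q at some successor in {z, t}.
        At z: q is false.
        At t: q is false.
      So \Diamond q is false at z.
    At z: \Diamond p requires p at some successor in {z, t}.
      At z: p is false.
      At t: p is false.
    So \Diamond p is false at z.
Satisfying worlds: {u, v, w, x, y, t, m}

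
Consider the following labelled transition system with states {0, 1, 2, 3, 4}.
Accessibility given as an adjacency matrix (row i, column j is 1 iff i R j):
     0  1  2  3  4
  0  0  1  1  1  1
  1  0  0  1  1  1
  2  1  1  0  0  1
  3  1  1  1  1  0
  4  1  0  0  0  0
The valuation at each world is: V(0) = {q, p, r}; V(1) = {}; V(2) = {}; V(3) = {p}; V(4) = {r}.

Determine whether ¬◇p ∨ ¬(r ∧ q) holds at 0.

At 0: ¬◇p is false, ¬(r ∧ q) is false, so ¬◇p ∨ ¬(r ∧ q) is false.
  At 0: ◇p is true, so ¬◇p is false.
    At 0: ◇p requires p at some successor in {1, 2, 3, 4}.
      p holds at 3, so ◇p is true at 0.

No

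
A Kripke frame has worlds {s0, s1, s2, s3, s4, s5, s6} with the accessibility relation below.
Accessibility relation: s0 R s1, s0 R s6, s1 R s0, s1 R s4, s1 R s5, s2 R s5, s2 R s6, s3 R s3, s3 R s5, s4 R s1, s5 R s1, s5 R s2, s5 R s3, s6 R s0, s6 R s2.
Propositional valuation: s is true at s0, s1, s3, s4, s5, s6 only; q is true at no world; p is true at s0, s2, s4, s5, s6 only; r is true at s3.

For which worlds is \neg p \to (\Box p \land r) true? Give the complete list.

s0, s2, s4, s5, s6

Let φ = \neg p \to (\Box p \land r). Evaluate φ at each world:
  s0 (successors {s1, s6}): φ is true.
  s1 (successors {s0, s4, s5}): φ is false.
  s2 (successors {s5, s6}): φ is true.
  s3 (successors {s3, s5}): φ is false.
  s4 (successors {s1}): φ is true.
  s5 (successors {s1, s2, s3}): φ is true.
  s6 (successors {s0, s2}): φ is true.
For instance, at s0:
  At s0: \neg p is false, \Box p \land r is false, so \neg p \to (\Box p \land r) is true.
    At s0: \Box p is false, r is false, so \Box p \land r is false.
      At s0: \Box p requires p at every successor {s1, s6}.
        p fails at s1, so \Box p is false at s0.
Satisfying worlds: {s0, s2, s4, s5, s6}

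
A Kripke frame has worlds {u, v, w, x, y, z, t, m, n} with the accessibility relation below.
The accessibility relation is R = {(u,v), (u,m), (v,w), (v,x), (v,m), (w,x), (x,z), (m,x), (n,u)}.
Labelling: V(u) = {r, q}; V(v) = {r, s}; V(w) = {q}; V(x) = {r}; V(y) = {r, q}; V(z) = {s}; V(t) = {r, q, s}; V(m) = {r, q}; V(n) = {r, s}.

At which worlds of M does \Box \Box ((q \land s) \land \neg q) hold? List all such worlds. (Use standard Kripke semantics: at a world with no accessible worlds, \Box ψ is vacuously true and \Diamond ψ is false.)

Recall that \Box ψ holds at a world iff ψ holds at every accessible world, and \Diamond ψ holds iff ψ holds at some accessible world.
Let φ = \Box \Box ((q \land s) \land \neg q). Evaluate φ at each world:
  u (successors {v, m}): φ is false.
  v (successors {w, x, m}): φ is false.
  w (successors {x}): φ is false.
  x (successors {z}): φ is true.
  y (successors ∅): φ is true.
  z (successors ∅): φ is true.
  t (successors ∅): φ is true.
  m (successors {x}): φ is false.
  n (successors {u}): φ is false.
For instance, at u:
  At u: \Box \Box ((q \land s) \land \neg q) requires \Box ((q \land s) \land \neg q) at every successor {v, m}.
    \Box ((q \land s) \land \neg q) fails at v, so \Box \Box ((q \land s) \land \neg q) is false at u.
      At v: \Box ((q \land s) \land \neg q) requires (q \land s) \land \neg q at every successor {w, x, m}.
        (q \land s) \land \neg q fails at w, so \Box ((q \land s) \land \neg q) is false at v.
Satisfying worlds: {x, y, z, t}

x, y, z, t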